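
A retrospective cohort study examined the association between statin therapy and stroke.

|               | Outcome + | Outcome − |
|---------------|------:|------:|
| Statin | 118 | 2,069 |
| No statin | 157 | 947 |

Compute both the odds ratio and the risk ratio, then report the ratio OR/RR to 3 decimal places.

Cells: a = 118, b = 2069, c = 157, d = 947.
OR = (118·947)/(2069·157) = 111746/324833 = 0.34401
Risk in exposed = 118/2187 = 0.05396; risk in unexposed = 157/1104 = 0.14221; RR = 0.37940
OR/RR = 0.34401 / 0.37940 = 0.90671
The outcome is not rare, so the OR lies further from 1 than the RR.

0.907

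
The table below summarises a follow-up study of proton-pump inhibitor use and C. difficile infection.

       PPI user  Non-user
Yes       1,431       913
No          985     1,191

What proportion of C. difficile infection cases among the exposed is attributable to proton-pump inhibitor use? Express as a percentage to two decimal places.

Reading the table with exposure as columns: a = 1431 (PPI user, case), b = 985 (PPI user, non-case), c = 913 (Non-user, case), d = 1191.
Risk in exposed = 1431/2416 = 0.59230; risk in unexposed = 913/2104 = 0.43394.
RR = 0.59230/0.43394 = 1.36495
AR% = (RR − 1)/RR × 100 = (1.36495 − 1)/1.36495 × 100 = 26.7374%

26.74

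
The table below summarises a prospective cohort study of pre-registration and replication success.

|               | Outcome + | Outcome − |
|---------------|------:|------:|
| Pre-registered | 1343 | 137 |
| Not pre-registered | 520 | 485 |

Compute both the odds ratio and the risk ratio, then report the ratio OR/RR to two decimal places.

Cells: a = 1343, b = 137, c = 520, d = 485.
OR = (1343·485)/(137·520) = 651355/71240 = 9.14311
Risk in exposed = 1343/1480 = 0.90743; risk in unexposed = 520/1005 = 0.51741; RR = 1.75379
OR/RR = 9.14311 / 1.75379 = 5.21335
The outcome is not rare, so the OR lies further from 1 than the RR.

5.21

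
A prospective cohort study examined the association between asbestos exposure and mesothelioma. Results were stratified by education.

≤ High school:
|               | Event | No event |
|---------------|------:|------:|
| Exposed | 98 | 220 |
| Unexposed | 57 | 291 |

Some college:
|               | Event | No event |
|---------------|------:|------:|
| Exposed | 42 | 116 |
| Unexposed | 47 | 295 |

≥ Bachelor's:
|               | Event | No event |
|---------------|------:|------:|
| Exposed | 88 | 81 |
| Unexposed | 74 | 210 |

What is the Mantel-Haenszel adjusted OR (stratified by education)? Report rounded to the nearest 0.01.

OR_MH = Σ(aᵢdᵢ/nᵢ) / Σ(bᵢcᵢ/nᵢ), where nᵢ is the stratum total.
Stratum 1 (≤ High school): n = 666; a·d/n = 98·291/666 = 42.8198; b·c/n = 220·57/666 = 18.8288
Stratum 2 (Some college): n = 500; a·d/n = 42·295/500 = 24.7800; b·c/n = 116·47/500 = 10.9040
Stratum 3 (≥ Bachelor's): n = 453; a·d/n = 88·210/453 = 40.7947; b·c/n = 81·74/453 = 13.2318
OR_MH = (42.8198 + 24.7800 + 40.7947) / (18.8288 + 10.9040 + 13.2318) = 108.3945 / 42.9646 = 2.52288

2.52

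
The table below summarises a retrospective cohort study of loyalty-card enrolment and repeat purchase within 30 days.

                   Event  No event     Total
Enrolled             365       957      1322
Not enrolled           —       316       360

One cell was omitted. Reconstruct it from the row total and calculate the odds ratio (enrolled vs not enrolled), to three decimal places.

The missing cell is in the unexposed row: 360 − 316 = 44.
So a = 365, b = 957, c = 44, d = 316.
OR = (a·d)/(b·c) = (365 × 316) / (957 × 44) = 115340 / 42108 = 2.73915

2.739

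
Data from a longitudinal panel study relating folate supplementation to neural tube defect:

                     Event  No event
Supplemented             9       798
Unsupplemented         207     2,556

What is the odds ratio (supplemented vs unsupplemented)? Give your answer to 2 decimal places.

0.14

Cells: a = 9, b = 798, c = 207, d = 2556.
OR = (a·d)/(b·c) = (9 × 2556) / (798 × 207) = 23004 / 165186 = 0.13926
Exposure is associated with lower odds of neural tube defect (OR = 0.14 < 1).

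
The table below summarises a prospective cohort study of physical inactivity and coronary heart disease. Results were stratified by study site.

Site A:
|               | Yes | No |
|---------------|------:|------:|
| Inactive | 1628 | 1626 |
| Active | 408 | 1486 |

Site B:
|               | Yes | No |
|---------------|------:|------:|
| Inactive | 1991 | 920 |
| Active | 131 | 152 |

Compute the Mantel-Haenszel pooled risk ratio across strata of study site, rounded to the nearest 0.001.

RR_MH = Σ(aᵢ·n₀ᵢ/nᵢ) / Σ(cᵢ·n₁ᵢ/nᵢ), with n₁ᵢ = aᵢ+bᵢ (exposed), n₀ᵢ = cᵢ+dᵢ (unexposed), nᵢ = n₁ᵢ+n₀ᵢ.
Stratum 1 (Site A): n₁ = 3254, n₀ = 1894, n = 5148; a·n₀/n = 1628·1894/5148 = 598.9573; c·n₁/n = 408·3254/5148 = 257.8928
Stratum 2 (Site B): n₁ = 2911, n₀ = 283, n = 3194; a·n₀/n = 1991·283/3194 = 176.4098; c·n₁/n = 131·2911/3194 = 119.3929
RR_MH = (598.9573 + 176.4098) / (257.8928 + 119.3929) = 775.3671 / 377.2857 = 2.05512

2.055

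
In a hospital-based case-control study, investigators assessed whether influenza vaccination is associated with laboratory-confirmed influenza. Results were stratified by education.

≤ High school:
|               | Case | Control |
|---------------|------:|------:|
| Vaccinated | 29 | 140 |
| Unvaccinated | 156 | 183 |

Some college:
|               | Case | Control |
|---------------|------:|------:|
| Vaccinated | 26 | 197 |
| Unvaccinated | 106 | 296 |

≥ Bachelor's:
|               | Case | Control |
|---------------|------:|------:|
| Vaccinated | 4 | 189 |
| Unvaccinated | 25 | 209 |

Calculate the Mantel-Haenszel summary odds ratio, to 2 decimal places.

0.28

OR_MH = Σ(aᵢdᵢ/nᵢ) / Σ(bᵢcᵢ/nᵢ), where nᵢ is the stratum total.
Stratum 1 (≤ High school): n = 508; a·d/n = 29·183/508 = 10.4469; b·c/n = 140·156/508 = 42.9921
Stratum 2 (Some college): n = 625; a·d/n = 26·296/625 = 12.3136; b·c/n = 197·106/625 = 33.4112
Stratum 3 (≥ Bachelor's): n = 427; a·d/n = 4·209/427 = 1.9578; b·c/n = 189·25/427 = 11.0656
OR_MH = (10.4469 + 12.3136 + 1.9578) / (42.9921 + 33.4112 + 11.0656) = 24.7183 / 87.4689 = 0.28260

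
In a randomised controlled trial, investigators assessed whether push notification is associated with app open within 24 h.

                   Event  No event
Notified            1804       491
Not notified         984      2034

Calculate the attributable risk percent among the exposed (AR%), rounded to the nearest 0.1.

58.5

Cells: a = 1804, b = 491, c = 984, d = 2034.
Risk in exposed = 1804/2295 = 0.78606; risk in unexposed = 984/3018 = 0.32604.
RR = 0.78606/0.32604 = 2.41089
AR% = (RR − 1)/RR × 100 = (2.41089 − 1)/2.41089 × 100 = 58.5216%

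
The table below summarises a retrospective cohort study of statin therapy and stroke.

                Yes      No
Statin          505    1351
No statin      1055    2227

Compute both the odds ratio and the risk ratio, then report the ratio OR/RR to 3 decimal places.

0.932

Cells: a = 505, b = 1351, c = 1055, d = 2227.
OR = (505·2227)/(1351·1055) = 1124635/1425305 = 0.78905
Risk in exposed = 505/1856 = 0.27209; risk in unexposed = 1055/3282 = 0.32145; RR = 0.84645
OR/RR = 0.78905 / 0.84645 = 0.93219
The outcome is not rare, so the OR lies further from 1 than the RR.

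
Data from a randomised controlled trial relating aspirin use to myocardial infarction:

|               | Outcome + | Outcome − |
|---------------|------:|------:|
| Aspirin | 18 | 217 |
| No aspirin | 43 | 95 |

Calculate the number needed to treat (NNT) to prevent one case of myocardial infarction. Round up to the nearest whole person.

5

Risk in treated group = 18/235 = 0.07660; risk in control = 43/138 = 0.31159.
Absolute risk reduction = 0.31159 − 0.07660 = 0.23500
NNT = 1 / ARR = 1 / 0.23500 = 4.255 → round up → 5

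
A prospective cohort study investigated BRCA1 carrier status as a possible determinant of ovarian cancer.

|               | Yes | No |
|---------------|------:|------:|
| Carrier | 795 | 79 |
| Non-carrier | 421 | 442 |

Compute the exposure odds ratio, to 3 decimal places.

Cells: a = 795, b = 79, c = 421, d = 442.
OR = (a·d)/(b·c) = (795 × 442) / (79 × 421) = 351390 / 33259 = 10.56526
The odds of ovarian cancer are about 10.57 times as high in the carrier group.

10.565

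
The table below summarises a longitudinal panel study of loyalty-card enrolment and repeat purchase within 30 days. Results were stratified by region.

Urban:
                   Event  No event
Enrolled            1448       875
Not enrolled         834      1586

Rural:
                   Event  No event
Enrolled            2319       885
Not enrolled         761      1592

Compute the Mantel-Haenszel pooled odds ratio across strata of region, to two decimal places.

4.18

OR_MH = Σ(aᵢdᵢ/nᵢ) / Σ(bᵢcᵢ/nᵢ), where nᵢ is the stratum total.
Stratum 1 (Urban): n = 4743; a·d/n = 1448·1586/4743 = 484.1931; b·c/n = 875·834/4743 = 153.8583
Stratum 2 (Rural): n = 5557; a·d/n = 2319·1592/5557 = 664.3599; b·c/n = 885·761/5557 = 121.1958
OR_MH = (484.1931 + 664.3599) / (153.8583 + 121.1958) = 1148.5530 / 275.0541 = 4.17573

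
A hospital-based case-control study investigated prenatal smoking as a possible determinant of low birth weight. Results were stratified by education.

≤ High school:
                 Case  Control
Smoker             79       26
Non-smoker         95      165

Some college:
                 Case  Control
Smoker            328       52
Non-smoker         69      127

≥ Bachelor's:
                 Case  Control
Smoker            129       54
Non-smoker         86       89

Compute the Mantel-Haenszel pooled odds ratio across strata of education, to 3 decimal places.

OR_MH = Σ(aᵢdᵢ/nᵢ) / Σ(bᵢcᵢ/nᵢ), where nᵢ is the stratum total.
Stratum 1 (≤ High school): n = 365; a·d/n = 79·165/365 = 35.7123; b·c/n = 26·95/365 = 6.7671
Stratum 2 (Some college): n = 576; a·d/n = 328·127/576 = 72.3194; b·c/n = 52·69/576 = 6.2292
Stratum 3 (≥ Bachelor's): n = 358; a·d/n = 129·89/358 = 32.0698; b·c/n = 54·86/358 = 12.9721
OR_MH = (35.7123 + 72.3194 + 32.0698) / (6.7671 + 6.2292 + 12.9721) = 140.1016 / 25.9684 = 5.39509

5.395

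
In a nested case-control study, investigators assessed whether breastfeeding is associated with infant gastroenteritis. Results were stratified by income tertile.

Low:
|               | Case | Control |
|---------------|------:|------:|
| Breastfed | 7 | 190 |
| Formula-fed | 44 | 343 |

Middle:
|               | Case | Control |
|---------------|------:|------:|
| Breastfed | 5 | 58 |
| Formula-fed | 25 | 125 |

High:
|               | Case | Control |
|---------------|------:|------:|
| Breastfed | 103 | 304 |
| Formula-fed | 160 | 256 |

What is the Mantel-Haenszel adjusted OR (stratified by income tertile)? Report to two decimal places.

OR_MH = Σ(aᵢdᵢ/nᵢ) / Σ(bᵢcᵢ/nᵢ), where nᵢ is the stratum total.
Stratum 1 (Low): n = 584; a·d/n = 7·343/584 = 4.1113; b·c/n = 190·44/584 = 14.3151
Stratum 2 (Middle): n = 213; a·d/n = 5·125/213 = 2.9343; b·c/n = 58·25/213 = 6.8075
Stratum 3 (High): n = 823; a·d/n = 103·256/823 = 32.0389; b·c/n = 304·160/823 = 59.1009
OR_MH = (4.1113 + 2.9343 + 32.0389) / (14.3151 + 6.8075 + 59.1009) = 39.0845 / 80.2234 = 0.48720

0.49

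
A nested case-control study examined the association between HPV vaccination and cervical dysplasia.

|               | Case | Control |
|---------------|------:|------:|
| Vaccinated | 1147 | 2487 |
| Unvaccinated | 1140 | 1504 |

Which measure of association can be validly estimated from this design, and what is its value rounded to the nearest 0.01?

0.61

Cells: a = 1147, b = 2487, c = 1140, d = 1504.
This is a nested case-control study: participants were sampled on outcome status, so risks in the source population cannot be estimated directly — relative risk is not valid here. The odds ratio is the appropriate measure.
OR = (a·d)/(b·c) = (1147 × 1504) / (2487 × 1140) = 1725088 / 2835180 = 0.60846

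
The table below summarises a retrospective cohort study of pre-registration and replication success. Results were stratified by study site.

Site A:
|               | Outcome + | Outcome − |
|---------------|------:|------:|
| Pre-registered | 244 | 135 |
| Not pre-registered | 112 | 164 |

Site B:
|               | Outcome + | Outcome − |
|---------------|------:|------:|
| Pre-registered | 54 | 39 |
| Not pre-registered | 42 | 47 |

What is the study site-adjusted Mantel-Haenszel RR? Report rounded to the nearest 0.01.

1.50

RR_MH = Σ(aᵢ·n₀ᵢ/nᵢ) / Σ(cᵢ·n₁ᵢ/nᵢ), with n₁ᵢ = aᵢ+bᵢ (exposed), n₀ᵢ = cᵢ+dᵢ (unexposed), nᵢ = n₁ᵢ+n₀ᵢ.
Stratum 1 (Site A): n₁ = 379, n₀ = 276, n = 655; a·n₀/n = 244·276/655 = 102.8153; c·n₁/n = 112·379/655 = 64.8061
Stratum 2 (Site B): n₁ = 93, n₀ = 89, n = 182; a·n₀/n = 54·89/182 = 26.4066; c·n₁/n = 42·93/182 = 21.4615
RR_MH = (102.8153 + 26.4066) / (64.8061 + 21.4615) = 129.2219 / 86.2676 = 1.49792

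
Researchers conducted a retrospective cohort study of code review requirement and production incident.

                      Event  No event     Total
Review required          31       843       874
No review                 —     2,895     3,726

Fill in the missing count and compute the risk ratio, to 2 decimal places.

0.16

The missing cell is in the unexposed row: 3726 − 2895 = 831.
So a = 31, b = 843, c = 831, d = 2895.
RR = [a/(a+b)] / [c/(c+d)] = (31/874) / (831/3726) = 0.03547/0.22303 = 0.15903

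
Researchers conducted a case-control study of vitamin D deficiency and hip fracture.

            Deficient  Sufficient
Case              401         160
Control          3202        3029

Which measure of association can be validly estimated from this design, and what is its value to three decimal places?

2.371

Reading the table with exposure as columns: a = 401 (Deficient, case), b = 3202 (Deficient, non-case), c = 160 (Sufficient, case), d = 3029.
This is a case-control study: participants were sampled on outcome status, so risks in the source population cannot be estimated directly — relative risk is not valid here. The odds ratio is the appropriate measure.
OR = (a·d)/(b·c) = (401 × 3029) / (3202 × 160) = 1214629 / 512320 = 2.37084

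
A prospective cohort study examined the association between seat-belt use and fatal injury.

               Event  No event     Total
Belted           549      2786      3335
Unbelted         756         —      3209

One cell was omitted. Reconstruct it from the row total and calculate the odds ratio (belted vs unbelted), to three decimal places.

The missing cell is in the unexposed row: 3209 − 756 = 2453.
So a = 549, b = 2786, c = 756, d = 2453.
OR = (a·d)/(b·c) = (549 × 2453) / (2786 × 756) = 1346697 / 2106216 = 0.63939

0.639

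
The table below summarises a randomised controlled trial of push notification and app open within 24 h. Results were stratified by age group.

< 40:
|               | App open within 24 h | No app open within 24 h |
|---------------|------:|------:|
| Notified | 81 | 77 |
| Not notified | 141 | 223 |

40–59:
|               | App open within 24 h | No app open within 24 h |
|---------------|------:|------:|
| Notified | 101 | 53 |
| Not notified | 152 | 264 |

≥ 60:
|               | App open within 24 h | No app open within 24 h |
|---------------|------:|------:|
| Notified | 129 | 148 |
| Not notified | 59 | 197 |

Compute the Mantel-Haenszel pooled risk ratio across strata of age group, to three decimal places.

1.680

RR_MH = Σ(aᵢ·n₀ᵢ/nᵢ) / Σ(cᵢ·n₁ᵢ/nᵢ), with n₁ᵢ = aᵢ+bᵢ (exposed), n₀ᵢ = cᵢ+dᵢ (unexposed), nᵢ = n₁ᵢ+n₀ᵢ.
Stratum 1 (< 40): n₁ = 158, n₀ = 364, n = 522; a·n₀/n = 81·364/522 = 56.4828; c·n₁/n = 141·158/522 = 42.6782
Stratum 2 (40–59): n₁ = 154, n₀ = 416, n = 570; a·n₀/n = 101·416/570 = 73.7123; c·n₁/n = 152·154/570 = 41.0667
Stratum 3 (≥ 60): n₁ = 277, n₀ = 256, n = 533; a·n₀/n = 129·256/533 = 61.9587; c·n₁/n = 59·277/533 = 30.6623
RR_MH = (56.4828 + 73.7123 + 61.9587) / (42.6782 + 41.0667 + 30.6623) = 192.1538 / 114.4071 = 1.67956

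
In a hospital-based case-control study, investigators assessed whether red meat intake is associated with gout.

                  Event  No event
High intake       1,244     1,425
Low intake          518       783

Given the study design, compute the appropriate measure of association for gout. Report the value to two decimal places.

1.32

Cells: a = 1244, b = 1425, c = 518, d = 783.
This is a hospital-based case-control study: participants were sampled on outcome status, so risks in the source population cannot be estimated directly — relative risk is not valid here. The odds ratio is the appropriate measure.
OR = (a·d)/(b·c) = (1244 × 783) / (1425 × 518) = 974052 / 738150 = 1.31959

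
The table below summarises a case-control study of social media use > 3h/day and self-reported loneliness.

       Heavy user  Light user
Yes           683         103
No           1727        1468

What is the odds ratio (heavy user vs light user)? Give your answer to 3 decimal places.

5.637

Reading the table with exposure as columns: a = 683 (Heavy user, case), b = 1727 (Heavy user, non-case), c = 103 (Light user, case), d = 1468.
OR = (a·d)/(b·c) = (683 × 1468) / (1727 × 103) = 1002644 / 177881 = 5.63660
The odds of self-reported loneliness are about 5.64 times as high in the heavy user group.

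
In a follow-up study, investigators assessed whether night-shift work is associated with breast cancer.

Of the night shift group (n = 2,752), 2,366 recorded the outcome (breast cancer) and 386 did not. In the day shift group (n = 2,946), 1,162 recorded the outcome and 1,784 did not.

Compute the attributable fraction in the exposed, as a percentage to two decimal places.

From the description: a = 2366, b = 386, c = 1162, d = 1784.
Risk in exposed = 2366/2752 = 0.85974; risk in unexposed = 1162/2946 = 0.39443.
RR = 0.85974/0.39443 = 2.17968
AR% = (RR − 1)/RR × 100 = (2.17968 − 1)/2.17968 × 100 = 54.1217%

54.12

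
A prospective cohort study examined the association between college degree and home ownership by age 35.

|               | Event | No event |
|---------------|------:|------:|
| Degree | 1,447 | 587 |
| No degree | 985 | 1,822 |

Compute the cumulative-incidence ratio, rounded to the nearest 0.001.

2.027

Cells: a = 1447, b = 587, c = 985, d = 1822.
Risk in exposed = 1447/2034 = 0.71141; risk in unexposed = 985/2807 = 0.35091.
RR = 0.71141 / 0.35091 = 2.02733
The risk among the exposed is 2.03 times that among the unexposed.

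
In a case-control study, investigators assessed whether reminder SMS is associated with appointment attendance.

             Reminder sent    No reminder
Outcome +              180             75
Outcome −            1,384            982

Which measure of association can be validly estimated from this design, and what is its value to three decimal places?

1.703

Reading the table with exposure as columns: a = 180 (Reminder sent, case), b = 1384 (Reminder sent, non-case), c = 75 (No reminder, case), d = 982.
This is a case-control study: participants were sampled on outcome status, so risks in the source population cannot be estimated directly — relative risk is not valid here. The odds ratio is the appropriate measure.
OR = (a·d)/(b·c) = (180 × 982) / (1384 × 75) = 176760 / 103800 = 1.70289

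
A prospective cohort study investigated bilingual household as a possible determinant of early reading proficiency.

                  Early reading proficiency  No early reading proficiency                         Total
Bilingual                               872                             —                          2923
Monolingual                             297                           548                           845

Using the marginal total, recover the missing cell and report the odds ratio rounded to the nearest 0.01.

0.78

The missing cell is in the exposed row: 2923 − 872 = 2051.
So a = 872, b = 2051, c = 297, d = 548.
OR = (a·d)/(b·c) = (872 × 548) / (2051 × 297) = 477856 / 609147 = 0.78447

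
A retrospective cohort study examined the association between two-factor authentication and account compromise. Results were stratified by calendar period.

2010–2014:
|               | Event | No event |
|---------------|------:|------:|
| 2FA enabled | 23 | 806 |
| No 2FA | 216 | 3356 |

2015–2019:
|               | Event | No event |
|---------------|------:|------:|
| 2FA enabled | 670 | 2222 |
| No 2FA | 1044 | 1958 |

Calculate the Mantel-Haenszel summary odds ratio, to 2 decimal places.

0.55

OR_MH = Σ(aᵢdᵢ/nᵢ) / Σ(bᵢcᵢ/nᵢ), where nᵢ is the stratum total.
Stratum 1 (2010–2014): n = 4401; a·d/n = 23·3356/4401 = 17.5387; b·c/n = 806·216/4401 = 39.5583
Stratum 2 (2015–2019): n = 5894; a·d/n = 670·1958/5894 = 222.5755; b·c/n = 2222·1044/5894 = 393.5813
OR_MH = (17.5387 + 222.5755) / (39.5583 + 393.5813) = 240.1142 / 433.1396 = 0.55436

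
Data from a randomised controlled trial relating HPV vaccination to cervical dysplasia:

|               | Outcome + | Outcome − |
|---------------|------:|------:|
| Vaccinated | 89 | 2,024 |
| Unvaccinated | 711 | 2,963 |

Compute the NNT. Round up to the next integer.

Risk in treated group = 89/2113 = 0.04212; risk in control = 711/3674 = 0.19352.
Absolute risk reduction = 0.19352 − 0.04212 = 0.15140
NNT = 1 / ARR = 1 / 0.15140 = 6.605 → round up → 7

7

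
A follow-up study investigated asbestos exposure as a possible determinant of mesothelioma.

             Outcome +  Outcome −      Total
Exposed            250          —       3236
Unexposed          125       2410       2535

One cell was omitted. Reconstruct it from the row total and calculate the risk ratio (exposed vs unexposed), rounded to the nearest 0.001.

1.567

The missing cell is in the exposed row: 3236 − 250 = 2986.
So a = 250, b = 2986, c = 125, d = 2410.
RR = [a/(a+b)] / [c/(c+d)] = (250/3236) / (125/2535) = 0.07726/0.04931 = 1.56675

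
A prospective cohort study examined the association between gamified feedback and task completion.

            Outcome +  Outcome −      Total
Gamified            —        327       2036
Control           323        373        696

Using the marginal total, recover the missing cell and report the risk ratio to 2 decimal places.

The missing cell is in the exposed row: 2036 − 327 = 1709.
So a = 1709, b = 327, c = 323, d = 373.
RR = [a/(a+b)] / [c/(c+d)] = (1709/2036) / (323/696) = 0.83939/0.46408 = 1.80872

1.81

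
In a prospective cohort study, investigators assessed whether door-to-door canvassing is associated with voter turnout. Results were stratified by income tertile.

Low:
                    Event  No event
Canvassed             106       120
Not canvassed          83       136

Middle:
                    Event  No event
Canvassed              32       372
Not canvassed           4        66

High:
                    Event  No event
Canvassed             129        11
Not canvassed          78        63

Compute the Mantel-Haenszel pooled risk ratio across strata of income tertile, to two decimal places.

RR_MH = Σ(aᵢ·n₀ᵢ/nᵢ) / Σ(cᵢ·n₁ᵢ/nᵢ), with n₁ᵢ = aᵢ+bᵢ (exposed), n₀ᵢ = cᵢ+dᵢ (unexposed), nᵢ = n₁ᵢ+n₀ᵢ.
Stratum 1 (Low): n₁ = 226, n₀ = 219, n = 445; a·n₀/n = 106·219/445 = 52.1663; c·n₁/n = 83·226/445 = 42.1528
Stratum 2 (Middle): n₁ = 404, n₀ = 70, n = 474; a·n₀/n = 32·70/474 = 4.7257; c·n₁/n = 4·404/474 = 3.4093
Stratum 3 (High): n₁ = 140, n₀ = 141, n = 281; a·n₀/n = 129·141/281 = 64.7295; c·n₁/n = 78·140/281 = 38.8612
RR_MH = (52.1663 + 4.7257 + 64.7295) / (42.1528 + 3.4093 + 38.8612) = 121.6216 / 84.4233 = 1.44062

1.44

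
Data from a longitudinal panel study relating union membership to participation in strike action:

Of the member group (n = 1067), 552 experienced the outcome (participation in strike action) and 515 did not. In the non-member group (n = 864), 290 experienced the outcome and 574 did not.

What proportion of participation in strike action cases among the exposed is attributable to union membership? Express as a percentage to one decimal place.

From the description: a = 552, b = 515, c = 290, d = 574.
Risk in exposed = 552/1067 = 0.51734; risk in unexposed = 290/864 = 0.33565.
RR = 0.51734/0.33565 = 1.54131
AR% = (RR − 1)/RR × 100 = (1.54131 − 1)/1.54131 × 100 = 35.1202%

35.1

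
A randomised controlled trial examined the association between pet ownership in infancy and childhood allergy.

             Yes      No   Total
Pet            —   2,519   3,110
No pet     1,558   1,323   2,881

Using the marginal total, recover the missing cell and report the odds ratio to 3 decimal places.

The missing cell is in the exposed row: 3110 − 2519 = 591.
So a = 591, b = 2519, c = 1558, d = 1323.
OR = (a·d)/(b·c) = (591 × 1323) / (2519 × 1558) = 781893 / 3924602 = 0.19923

0.199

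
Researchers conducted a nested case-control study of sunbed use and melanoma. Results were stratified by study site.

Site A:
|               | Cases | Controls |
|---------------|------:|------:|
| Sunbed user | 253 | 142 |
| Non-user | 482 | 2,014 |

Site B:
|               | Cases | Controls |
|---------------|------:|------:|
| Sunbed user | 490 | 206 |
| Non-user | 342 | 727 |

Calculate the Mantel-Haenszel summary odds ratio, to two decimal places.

OR_MH = Σ(aᵢdᵢ/nᵢ) / Σ(bᵢcᵢ/nᵢ), where nᵢ is the stratum total.
Stratum 1 (Site A): n = 2891; a·d/n = 253·2014/2891 = 176.2511; b·c/n = 142·482/2891 = 23.6749
Stratum 2 (Site B): n = 1765; a·d/n = 490·727/1765 = 201.8300; b·c/n = 206·342/1765 = 39.9161
OR_MH = (176.2511 + 201.8300) / (23.6749 + 39.9161) = 378.0812 / 63.5910 = 5.94551

5.95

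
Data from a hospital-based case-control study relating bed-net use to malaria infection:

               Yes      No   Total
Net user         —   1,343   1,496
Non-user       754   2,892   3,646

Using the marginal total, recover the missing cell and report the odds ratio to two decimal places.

The missing cell is in the exposed row: 1496 − 1343 = 153.
So a = 153, b = 1343, c = 754, d = 2892.
OR = (a·d)/(b·c) = (153 × 2892) / (1343 × 754) = 442476 / 1012622 = 0.43696

0.44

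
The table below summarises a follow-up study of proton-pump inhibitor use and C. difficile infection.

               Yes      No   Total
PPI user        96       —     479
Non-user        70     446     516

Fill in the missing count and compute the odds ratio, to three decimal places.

1.597

The missing cell is in the exposed row: 479 − 96 = 383.
So a = 96, b = 383, c = 70, d = 446.
OR = (a·d)/(b·c) = (96 × 446) / (383 × 70) = 42816 / 26810 = 1.59702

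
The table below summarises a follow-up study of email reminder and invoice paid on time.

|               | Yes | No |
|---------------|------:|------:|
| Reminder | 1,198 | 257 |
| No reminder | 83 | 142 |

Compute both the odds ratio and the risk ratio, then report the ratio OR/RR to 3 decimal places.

3.573

Cells: a = 1198, b = 257, c = 83, d = 142.
OR = (1198·142)/(257·83) = 170116/21331 = 7.97506
Risk in exposed = 1198/1455 = 0.82337; risk in unexposed = 83/225 = 0.36889; RR = 2.23202
OR/RR = 7.97506 / 2.23202 = 3.57302
The outcome is not rare, so the OR lies further from 1 than the RR.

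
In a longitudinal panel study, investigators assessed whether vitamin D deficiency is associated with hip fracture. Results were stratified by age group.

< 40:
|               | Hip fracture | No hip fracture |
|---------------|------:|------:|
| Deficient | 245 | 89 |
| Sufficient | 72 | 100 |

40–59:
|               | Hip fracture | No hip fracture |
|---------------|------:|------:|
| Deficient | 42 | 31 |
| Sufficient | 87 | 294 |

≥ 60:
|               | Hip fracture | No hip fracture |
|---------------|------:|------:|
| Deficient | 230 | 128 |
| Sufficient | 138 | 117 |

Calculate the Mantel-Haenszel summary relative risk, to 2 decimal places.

1.51

RR_MH = Σ(aᵢ·n₀ᵢ/nᵢ) / Σ(cᵢ·n₁ᵢ/nᵢ), with n₁ᵢ = aᵢ+bᵢ (exposed), n₀ᵢ = cᵢ+dᵢ (unexposed), nᵢ = n₁ᵢ+n₀ᵢ.
Stratum 1 (< 40): n₁ = 334, n₀ = 172, n = 506; a·n₀/n = 245·172/506 = 83.2806; c·n₁/n = 72·334/506 = 47.5257
Stratum 2 (40–59): n₁ = 73, n₀ = 381, n = 454; a·n₀/n = 42·381/454 = 35.2467; c·n₁/n = 87·73/454 = 13.9890
Stratum 3 (≥ 60): n₁ = 358, n₀ = 255, n = 613; a·n₀/n = 230·255/613 = 95.6770; c·n₁/n = 138·358/613 = 80.5938
RR_MH = (83.2806 + 35.2467 + 95.6770) / (47.5257 + 13.9890 + 80.5938) = 214.2043 / 142.1085 = 1.50733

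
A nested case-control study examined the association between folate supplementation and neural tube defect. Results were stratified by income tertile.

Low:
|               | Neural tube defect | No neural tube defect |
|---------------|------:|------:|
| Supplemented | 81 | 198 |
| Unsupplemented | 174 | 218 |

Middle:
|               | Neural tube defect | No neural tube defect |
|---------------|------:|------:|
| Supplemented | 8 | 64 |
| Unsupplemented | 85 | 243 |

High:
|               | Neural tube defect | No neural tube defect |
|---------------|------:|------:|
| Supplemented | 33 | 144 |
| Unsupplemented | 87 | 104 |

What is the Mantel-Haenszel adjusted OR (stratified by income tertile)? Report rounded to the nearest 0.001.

0.409

OR_MH = Σ(aᵢdᵢ/nᵢ) / Σ(bᵢcᵢ/nᵢ), where nᵢ is the stratum total.
Stratum 1 (Low): n = 671; a·d/n = 81·218/671 = 26.3159; b·c/n = 198·174/671 = 51.3443
Stratum 2 (Middle): n = 400; a·d/n = 8·243/400 = 4.8600; b·c/n = 64·85/400 = 13.6000
Stratum 3 (High): n = 368; a·d/n = 33·104/368 = 9.3261; b·c/n = 144·87/368 = 34.0435
OR_MH = (26.3159 + 4.8600 + 9.3261) / (51.3443 + 13.6000 + 34.0435) = 40.5020 / 98.9877 = 0.40916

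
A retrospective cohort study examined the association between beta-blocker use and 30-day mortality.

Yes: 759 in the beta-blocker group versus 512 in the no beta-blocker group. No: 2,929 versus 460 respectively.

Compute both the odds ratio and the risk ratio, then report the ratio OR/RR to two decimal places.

0.60

From the description: a = 759, b = 2929, c = 512, d = 460.
OR = (759·460)/(2929·512) = 349140/1499648 = 0.23281
Risk in exposed = 759/3688 = 0.20580; risk in unexposed = 512/972 = 0.52675; RR = 0.39070
OR/RR = 0.23281 / 0.39070 = 0.59589
The outcome is not rare, so the OR lies further from 1 than the RR.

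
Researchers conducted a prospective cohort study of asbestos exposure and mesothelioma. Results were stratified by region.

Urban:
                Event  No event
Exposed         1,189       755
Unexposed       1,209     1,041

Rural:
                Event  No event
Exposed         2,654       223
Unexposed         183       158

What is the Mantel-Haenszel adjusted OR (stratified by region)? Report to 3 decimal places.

OR_MH = Σ(aᵢdᵢ/nᵢ) / Σ(bᵢcᵢ/nᵢ), where nᵢ is the stratum total.
Stratum 1 (Urban): n = 4194; a·d/n = 1189·1041/4194 = 295.1237; b·c/n = 755·1209/4194 = 217.6431
Stratum 2 (Rural): n = 3218; a·d/n = 2654·158/3218 = 130.3083; b·c/n = 223·183/3218 = 12.6815
OR_MH = (295.1237 + 130.3083) / (217.6431 + 12.6815) = 425.4320 / 230.3245 = 1.84710

1.847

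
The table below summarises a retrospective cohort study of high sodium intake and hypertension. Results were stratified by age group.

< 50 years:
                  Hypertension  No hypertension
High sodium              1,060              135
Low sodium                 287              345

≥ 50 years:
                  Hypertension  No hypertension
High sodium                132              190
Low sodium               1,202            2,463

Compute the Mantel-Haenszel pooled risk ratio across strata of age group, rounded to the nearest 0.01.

1.71

RR_MH = Σ(aᵢ·n₀ᵢ/nᵢ) / Σ(cᵢ·n₁ᵢ/nᵢ), with n₁ᵢ = aᵢ+bᵢ (exposed), n₀ᵢ = cᵢ+dᵢ (unexposed), nᵢ = n₁ᵢ+n₀ᵢ.
Stratum 1 (< 50 years): n₁ = 1195, n₀ = 632, n = 1827; a·n₀/n = 1060·632/1827 = 366.6776; c·n₁/n = 287·1195/1827 = 187.7203
Stratum 2 (≥ 50 years): n₁ = 322, n₀ = 3665, n = 3987; a·n₀/n = 132·3665/3987 = 121.3394; c·n₁/n = 1202·322/3987 = 97.0765
RR_MH = (366.6776 + 121.3394) / (187.7203 + 97.0765) = 488.0170 / 284.7968 = 1.71356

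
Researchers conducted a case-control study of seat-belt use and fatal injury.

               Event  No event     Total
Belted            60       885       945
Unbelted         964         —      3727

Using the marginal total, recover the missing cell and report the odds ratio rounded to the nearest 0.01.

0.19

The missing cell is in the unexposed row: 3727 − 964 = 2763.
So a = 60, b = 885, c = 964, d = 2763.
OR = (a·d)/(b·c) = (60 × 2763) / (885 × 964) = 165780 / 853140 = 0.19432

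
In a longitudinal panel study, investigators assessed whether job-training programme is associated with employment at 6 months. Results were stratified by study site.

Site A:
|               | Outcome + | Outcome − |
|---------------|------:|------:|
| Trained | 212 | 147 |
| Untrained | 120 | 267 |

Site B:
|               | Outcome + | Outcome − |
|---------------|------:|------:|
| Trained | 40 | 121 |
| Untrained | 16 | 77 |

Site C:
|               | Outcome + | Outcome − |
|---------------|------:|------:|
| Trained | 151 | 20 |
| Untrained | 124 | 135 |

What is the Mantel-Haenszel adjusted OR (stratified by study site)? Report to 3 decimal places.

OR_MH = Σ(aᵢdᵢ/nᵢ) / Σ(bᵢcᵢ/nᵢ), where nᵢ is the stratum total.
Stratum 1 (Site A): n = 746; a·d/n = 212·267/746 = 75.8767; b·c/n = 147·120/746 = 23.6461
Stratum 2 (Site B): n = 254; a·d/n = 40·77/254 = 12.1260; b·c/n = 121·16/254 = 7.6220
Stratum 3 (Site C): n = 430; a·d/n = 151·135/430 = 47.4070; b·c/n = 20·124/430 = 5.7674
OR_MH = (75.8767 + 12.1260 + 47.4070) / (23.6461 + 7.6220 + 5.7674) = 135.4096 / 37.0356 = 3.65620

3.656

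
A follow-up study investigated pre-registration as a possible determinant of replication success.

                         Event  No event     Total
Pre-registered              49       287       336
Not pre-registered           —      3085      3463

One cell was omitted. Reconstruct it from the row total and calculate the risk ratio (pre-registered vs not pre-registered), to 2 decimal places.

The missing cell is in the unexposed row: 3463 − 3085 = 378.
So a = 49, b = 287, c = 378, d = 3085.
RR = [a/(a+b)] / [c/(c+d)] = (49/336) / (378/3463) = 0.14583/0.10915 = 1.33603

1.34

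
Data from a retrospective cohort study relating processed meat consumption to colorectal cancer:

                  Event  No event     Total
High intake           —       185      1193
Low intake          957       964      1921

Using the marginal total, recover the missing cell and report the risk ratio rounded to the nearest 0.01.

1.70

The missing cell is in the exposed row: 1193 − 185 = 1008.
So a = 1008, b = 185, c = 957, d = 964.
RR = [a/(a+b)] / [c/(c+d)] = (1008/1193) / (957/1921) = 0.84493/0.49818 = 1.69604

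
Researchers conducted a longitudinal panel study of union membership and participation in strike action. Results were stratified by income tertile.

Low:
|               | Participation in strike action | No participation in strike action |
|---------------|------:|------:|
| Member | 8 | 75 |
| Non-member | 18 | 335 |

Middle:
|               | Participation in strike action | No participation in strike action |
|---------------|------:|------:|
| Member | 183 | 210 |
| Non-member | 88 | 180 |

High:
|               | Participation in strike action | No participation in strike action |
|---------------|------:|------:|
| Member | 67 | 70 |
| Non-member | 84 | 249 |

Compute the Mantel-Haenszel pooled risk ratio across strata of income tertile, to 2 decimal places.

RR_MH = Σ(aᵢ·n₀ᵢ/nᵢ) / Σ(cᵢ·n₁ᵢ/nᵢ), with n₁ᵢ = aᵢ+bᵢ (exposed), n₀ᵢ = cᵢ+dᵢ (unexposed), nᵢ = n₁ᵢ+n₀ᵢ.
Stratum 1 (Low): n₁ = 83, n₀ = 353, n = 436; a·n₀/n = 8·353/436 = 6.4771; c·n₁/n = 18·83/436 = 3.4266
Stratum 2 (Middle): n₁ = 393, n₀ = 268, n = 661; a·n₀/n = 183·268/661 = 74.1967; c·n₁/n = 88·393/661 = 52.3207
Stratum 3 (High): n₁ = 137, n₀ = 333, n = 470; a·n₀/n = 67·333/470 = 47.4702; c·n₁/n = 84·137/470 = 24.4851
RR_MH = (6.4771 + 74.1967 + 47.4702) / (3.4266 + 52.3207 + 24.4851) = 128.1439 / 80.2324 = 1.59716

1.60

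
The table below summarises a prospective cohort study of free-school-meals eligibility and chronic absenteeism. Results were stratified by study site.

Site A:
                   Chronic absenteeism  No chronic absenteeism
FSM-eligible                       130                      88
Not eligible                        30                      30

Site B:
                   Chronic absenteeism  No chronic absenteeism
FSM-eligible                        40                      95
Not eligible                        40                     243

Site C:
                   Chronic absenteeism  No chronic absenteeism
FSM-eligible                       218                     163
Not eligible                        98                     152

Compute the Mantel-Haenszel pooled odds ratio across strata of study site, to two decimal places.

OR_MH = Σ(aᵢdᵢ/nᵢ) / Σ(bᵢcᵢ/nᵢ), where nᵢ is the stratum total.
Stratum 1 (Site A): n = 278; a·d/n = 130·30/278 = 14.0288; b·c/n = 88·30/278 = 9.4964
Stratum 2 (Site B): n = 418; a·d/n = 40·243/418 = 23.2536; b·c/n = 95·40/418 = 9.0909
Stratum 3 (Site C): n = 631; a·d/n = 218·152/631 = 52.5135; b·c/n = 163·98/631 = 25.3154
OR_MH = (14.0288 + 23.2536 + 52.5135) / (9.4964 + 9.0909 + 25.3154) = 89.7958 / 43.9027 = 2.04534

2.05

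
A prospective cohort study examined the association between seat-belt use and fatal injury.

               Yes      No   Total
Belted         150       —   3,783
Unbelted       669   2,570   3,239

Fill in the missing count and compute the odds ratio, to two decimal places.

0.16

The missing cell is in the exposed row: 3783 − 150 = 3633.
So a = 150, b = 3633, c = 669, d = 2570.
OR = (a·d)/(b·c) = (150 × 2570) / (3633 × 669) = 385500 / 2430477 = 0.15861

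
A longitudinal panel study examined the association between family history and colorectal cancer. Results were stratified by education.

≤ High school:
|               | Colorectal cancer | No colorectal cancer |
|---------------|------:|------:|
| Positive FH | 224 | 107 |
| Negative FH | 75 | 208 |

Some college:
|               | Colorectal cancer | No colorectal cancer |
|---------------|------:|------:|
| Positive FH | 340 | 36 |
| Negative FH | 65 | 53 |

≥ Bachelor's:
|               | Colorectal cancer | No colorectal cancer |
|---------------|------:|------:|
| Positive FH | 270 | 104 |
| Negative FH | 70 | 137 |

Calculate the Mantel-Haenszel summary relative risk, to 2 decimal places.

2.08

RR_MH = Σ(aᵢ·n₀ᵢ/nᵢ) / Σ(cᵢ·n₁ᵢ/nᵢ), with n₁ᵢ = aᵢ+bᵢ (exposed), n₀ᵢ = cᵢ+dᵢ (unexposed), nᵢ = n₁ᵢ+n₀ᵢ.
Stratum 1 (≤ High school): n₁ = 331, n₀ = 283, n = 614; a·n₀/n = 224·283/614 = 103.2443; c·n₁/n = 75·331/614 = 40.4316
Stratum 2 (Some college): n₁ = 376, n₀ = 118, n = 494; a·n₀/n = 340·118/494 = 81.2146; c·n₁/n = 65·376/494 = 49.4737
Stratum 3 (≥ Bachelor's): n₁ = 374, n₀ = 207, n = 581; a·n₀/n = 270·207/581 = 96.1962; c·n₁/n = 70·374/581 = 45.0602
RR_MH = (103.2443 + 81.2146 + 96.1962) / (40.4316 + 49.4737 + 45.0602) = 280.6551 / 134.9655 = 2.07946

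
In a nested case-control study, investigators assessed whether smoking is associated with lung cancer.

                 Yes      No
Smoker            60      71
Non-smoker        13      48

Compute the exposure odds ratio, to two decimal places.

Cells: a = 60, b = 71, c = 13, d = 48.
OR = (a·d)/(b·c) = (60 × 48) / (71 × 13) = 2880 / 923 = 3.12026
The odds of lung cancer are about 3.12 times as high in the smoker group.

3.12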